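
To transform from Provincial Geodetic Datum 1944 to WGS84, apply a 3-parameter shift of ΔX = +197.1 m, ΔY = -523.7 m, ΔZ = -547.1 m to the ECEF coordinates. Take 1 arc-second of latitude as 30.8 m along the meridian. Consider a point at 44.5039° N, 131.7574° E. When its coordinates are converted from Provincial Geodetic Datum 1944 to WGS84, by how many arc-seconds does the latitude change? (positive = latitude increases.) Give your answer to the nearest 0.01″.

sin φ = 0.700958, cos φ = 0.713203, sin λ = 0.745971, cos λ = -0.665978.
North component: ΔN = −sin φ cos λ·ΔX − sin φ sin λ·ΔY + cos φ·ΔZ = −(0.700958)(-0.665978)(197.1) − (0.700958)(0.745971)(-523.7) + (0.713203)(-547.1) = -24.34 m.
1° of latitude spans 3600 × 30.80 = 110880 m, so Δφ = -24.34 / 110880 × 3600 = -0.790″.

Δφ = -0.79″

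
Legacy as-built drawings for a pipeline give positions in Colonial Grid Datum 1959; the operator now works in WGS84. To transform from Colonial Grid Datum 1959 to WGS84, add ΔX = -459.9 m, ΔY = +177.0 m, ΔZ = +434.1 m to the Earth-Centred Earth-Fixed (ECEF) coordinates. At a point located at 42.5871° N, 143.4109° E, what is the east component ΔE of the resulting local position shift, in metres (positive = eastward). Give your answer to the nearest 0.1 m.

ΔE = 132.0 m

At φ = 42.5871°, λ = 143.4109°: sin φ = 0.676710, cos φ = 0.736249, sin λ = 0.596072, cos λ = -0.802931.
ΔE = −sin λ·ΔX + cos λ·ΔY = −(0.596072)·(-459.9) + (-0.802931)·(177.0) = 132.01 m.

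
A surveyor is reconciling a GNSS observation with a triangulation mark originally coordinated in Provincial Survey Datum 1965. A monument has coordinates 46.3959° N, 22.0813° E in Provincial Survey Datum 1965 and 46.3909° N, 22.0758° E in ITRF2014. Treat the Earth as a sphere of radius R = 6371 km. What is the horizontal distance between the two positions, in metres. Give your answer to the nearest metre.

Δφ = 46.3909° − 46.3959° = -0.0050°; Δλ = 22.0758° − 22.0813° = -0.0055°.
1° along a meridian = πR/180 = 111195 m.
ΔN = Δφ × 111195 = -556.0 m; ΔE = Δλ × 111195 × cos(46.3959°) = -0.0055 × 111195 × 0.689671 = -421.8 m.
Distance = √(ΔE² + ΔN²) = √((-421.8)² + (-556.0)²) = 697.9 m.

698 m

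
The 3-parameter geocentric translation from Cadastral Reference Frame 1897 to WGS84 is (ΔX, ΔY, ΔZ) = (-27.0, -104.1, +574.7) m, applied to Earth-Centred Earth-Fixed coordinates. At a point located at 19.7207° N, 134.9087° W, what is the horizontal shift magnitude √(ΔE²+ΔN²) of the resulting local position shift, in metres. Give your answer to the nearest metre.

513 m

At φ = 19.7207°, λ = -134.9087°: sin φ = 0.337435, cos φ = 0.941349, sin λ = -0.708233, cos λ = -0.705979.
ΔE = −sin λ·ΔX + cos λ·ΔY = −(-0.708233)·(-27.0) + (-0.705979)·(-104.1) = 54.37 m.
ΔN = −sin φ cos λ·ΔX − sin φ sin λ·ΔY + cos φ·ΔZ = −(0.337435)(-0.705979)(-27.0) − (0.337435)(-0.708233)(-104.1) + (0.941349)(574.7) = 509.68 m.
Horizontal magnitude = √(ΔE² + ΔN²) = √(54.37² + 509.68²) = 512.57 m.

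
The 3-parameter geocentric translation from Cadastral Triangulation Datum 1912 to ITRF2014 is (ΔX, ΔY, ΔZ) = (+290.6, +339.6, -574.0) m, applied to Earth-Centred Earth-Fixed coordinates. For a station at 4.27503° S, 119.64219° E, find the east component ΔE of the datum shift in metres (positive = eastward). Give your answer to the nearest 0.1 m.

ΔE = -420.5 m

The local east axis at (φ, λ) is (−sin λ, cos λ, 0), so ΔE = −sin(119.64219°)·290.6 + cos(119.64219°)·339.6 = -420.53 m.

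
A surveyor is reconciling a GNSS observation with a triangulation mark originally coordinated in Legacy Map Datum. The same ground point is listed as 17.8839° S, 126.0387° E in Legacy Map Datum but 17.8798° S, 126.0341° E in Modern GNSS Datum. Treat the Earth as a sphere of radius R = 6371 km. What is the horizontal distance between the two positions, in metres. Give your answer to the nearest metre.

Δφ = -17.8798° − -17.8839° = +0.0041°; Δλ = 126.0341° − 126.0387° = -0.0046°.
1° along a meridian = πR/180 = 111195 m.
ΔN = Δφ × 111195 = 455.9 m; ΔE = Δλ × 111195 × cos(-17.8839°) = -0.0046 × 111195 × 0.951681 = -486.8 m.
Distance = √(ΔE² + ΔN²) = √((-486.8)² + 455.9²) = 666.9 m.

667 m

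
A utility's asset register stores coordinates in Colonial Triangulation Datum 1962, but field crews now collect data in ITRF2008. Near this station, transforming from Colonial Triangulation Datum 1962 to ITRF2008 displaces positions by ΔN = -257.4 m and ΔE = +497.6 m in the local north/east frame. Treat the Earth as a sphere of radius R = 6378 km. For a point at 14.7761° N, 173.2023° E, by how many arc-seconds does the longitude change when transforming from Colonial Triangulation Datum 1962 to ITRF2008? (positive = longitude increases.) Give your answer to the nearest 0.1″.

At latitude 14.7761°, cos φ = 0.966930.
One radian of longitude at latitude φ spans R cos φ, so Δλ = ΔE / (R cos φ) = 497.6 / (6378000 × 0.966930) = 8.0687e-05 rad = 16.643″.

Δλ = 16.6″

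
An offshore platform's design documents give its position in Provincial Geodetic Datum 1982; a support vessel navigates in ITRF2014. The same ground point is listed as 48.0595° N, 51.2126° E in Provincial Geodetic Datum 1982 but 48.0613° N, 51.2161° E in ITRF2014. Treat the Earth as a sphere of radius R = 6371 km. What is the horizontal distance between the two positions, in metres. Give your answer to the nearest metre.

328 m

Δφ = 48.0613° − 48.0595° = +0.0018°; Δλ = 51.2161° − 51.2126° = +0.0035°.
1° along a meridian = πR/180 = 111195 m.
ΔN = Δφ × 111195 = 200.2 m; ΔE = Δλ × 111195 × cos(48.0595°) = +0.0035 × 111195 × 0.668359 = 260.1 m.
Distance = √(ΔE² + ΔN²) = √(260.1² + 200.2²) = 328.2 m.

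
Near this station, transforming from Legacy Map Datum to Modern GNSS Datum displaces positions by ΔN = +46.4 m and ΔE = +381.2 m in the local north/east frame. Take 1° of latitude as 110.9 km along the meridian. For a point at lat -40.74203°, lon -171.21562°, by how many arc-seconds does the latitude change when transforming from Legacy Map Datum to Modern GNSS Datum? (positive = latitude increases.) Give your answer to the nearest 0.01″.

Δφ = 1.51″

1° of latitude = 110.9 km, so Δφ = 46.4 / 110900 = 0.0004184° = 1.506″.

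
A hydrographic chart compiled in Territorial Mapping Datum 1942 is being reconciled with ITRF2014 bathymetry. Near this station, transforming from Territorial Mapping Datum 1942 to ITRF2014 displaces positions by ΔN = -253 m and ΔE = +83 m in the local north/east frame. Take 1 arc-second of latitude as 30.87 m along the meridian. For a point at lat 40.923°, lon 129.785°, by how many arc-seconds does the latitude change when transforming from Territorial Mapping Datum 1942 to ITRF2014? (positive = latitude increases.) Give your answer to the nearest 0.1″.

Δφ = -8.2″

1″ of latitude = 30.87 m, so Δφ = -253.0 / 30.87 = -8.196″.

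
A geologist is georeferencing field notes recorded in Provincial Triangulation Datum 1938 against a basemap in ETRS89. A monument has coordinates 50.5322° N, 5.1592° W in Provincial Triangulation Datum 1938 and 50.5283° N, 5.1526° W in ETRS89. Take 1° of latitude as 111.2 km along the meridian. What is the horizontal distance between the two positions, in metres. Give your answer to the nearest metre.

Δφ = 50.5283° − 50.5322° = -0.0039°; Δλ = -5.1526° − -5.1592° = +0.0066°.
ΔN = Δφ × 111200 = -433.7 m; ΔE = Δλ × 111200 × cos(50.5322°) = +0.0066 × 111200 × 0.635644 = 466.5 m.
Distance = √(ΔE² + ΔN²) = √(466.5² + (-433.7)²) = 637.0 m.

637 m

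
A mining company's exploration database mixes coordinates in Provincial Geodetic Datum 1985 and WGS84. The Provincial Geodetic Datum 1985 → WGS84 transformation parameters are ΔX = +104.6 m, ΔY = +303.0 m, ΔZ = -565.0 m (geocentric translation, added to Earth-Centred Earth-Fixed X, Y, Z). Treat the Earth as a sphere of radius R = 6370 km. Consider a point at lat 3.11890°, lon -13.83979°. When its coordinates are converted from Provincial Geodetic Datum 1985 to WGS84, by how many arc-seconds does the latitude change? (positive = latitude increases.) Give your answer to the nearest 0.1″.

sin φ = 0.054408, cos φ = 0.998519, sin λ = -0.239208, cos λ = 0.970968.
North component: ΔN = −sin φ cos λ·ΔX − sin φ sin λ·ΔY + cos φ·ΔZ = −(0.054408)(0.970968)(104.6) − (0.054408)(-0.239208)(303.0) + (0.998519)(-565.0) = -565.75 m.
1° of latitude spans πR/180 = 111177 m, so Δφ = -565.75 / 111177 × 3600 = -18.319″.

Δφ = -18.3″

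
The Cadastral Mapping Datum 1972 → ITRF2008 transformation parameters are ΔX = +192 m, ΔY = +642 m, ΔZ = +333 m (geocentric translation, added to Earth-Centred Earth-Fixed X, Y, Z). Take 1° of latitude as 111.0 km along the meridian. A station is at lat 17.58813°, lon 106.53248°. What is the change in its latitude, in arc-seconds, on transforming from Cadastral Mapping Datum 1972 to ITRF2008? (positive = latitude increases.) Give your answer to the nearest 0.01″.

sin φ = 0.302172, cos φ = 0.953253, sin λ = 0.958659, cos λ = -0.284559.
North component: ΔN = −sin φ cos λ·ΔX − sin φ sin λ·ΔY + cos φ·ΔZ = −(0.302172)(-0.284559)(192) − (0.302172)(0.958659)(642) + (0.953253)(333) = 147.97 m.
1° of latitude spans 111000 m, so Δφ = 147.97 / 111000 × 3600 = 4.799″.

Δφ = 4.80″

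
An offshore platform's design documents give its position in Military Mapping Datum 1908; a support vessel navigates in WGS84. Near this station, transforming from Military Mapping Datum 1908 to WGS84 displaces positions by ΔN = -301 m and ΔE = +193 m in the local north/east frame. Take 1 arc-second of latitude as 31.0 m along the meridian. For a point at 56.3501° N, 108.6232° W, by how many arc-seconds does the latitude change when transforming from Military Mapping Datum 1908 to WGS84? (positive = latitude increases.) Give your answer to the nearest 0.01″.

Δφ = -9.71″

1″ of latitude = 31.00 m, so Δφ = -301.0 / 31.00 = -9.710″.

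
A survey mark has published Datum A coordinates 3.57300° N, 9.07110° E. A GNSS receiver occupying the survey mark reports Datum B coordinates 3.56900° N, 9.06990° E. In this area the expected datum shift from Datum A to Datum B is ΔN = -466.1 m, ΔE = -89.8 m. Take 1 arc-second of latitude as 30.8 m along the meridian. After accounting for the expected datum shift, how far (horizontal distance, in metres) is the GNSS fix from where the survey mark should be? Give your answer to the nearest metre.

Observed coordinate differences: Δφ = -0.00400°, Δλ = -0.00120°.
Converting to metres (1° lat = 110880 m, cos φ = 0.998056): observed ΔN = -443.5 m, observed ΔE = -132.8 m.
Subtracting the expected shift leaves a residual of -443.5 − (-466.1) = 22.6 m north and -132.8 − (-89.8) = -43.0 m east.
Residual distance = √(22.6² + (-43.0)²) = 48.6 m.

49 m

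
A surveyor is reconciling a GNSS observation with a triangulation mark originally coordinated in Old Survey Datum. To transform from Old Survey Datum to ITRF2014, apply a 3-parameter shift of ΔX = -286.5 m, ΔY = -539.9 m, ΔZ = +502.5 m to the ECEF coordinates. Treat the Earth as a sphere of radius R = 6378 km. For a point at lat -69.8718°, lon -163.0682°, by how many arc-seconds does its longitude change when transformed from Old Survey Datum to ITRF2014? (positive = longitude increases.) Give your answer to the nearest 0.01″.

Δλ = 40.70″

sin φ = -0.938925, cos φ = 0.344122, sin λ = -0.291233, cos λ = -0.956652.
East component: ΔE = −sin λ·ΔX + cos λ·ΔY = −(-0.291233)(-286.5) + (-0.956652)(-539.9) = 433.06 m.
1° of latitude spans πR/180 = 111317 m; at latitude φ, 1° of longitude spans that × cos φ = 38306.6 m, so Δλ = 433.06 / 38306.6 × 3600 = 40.698″.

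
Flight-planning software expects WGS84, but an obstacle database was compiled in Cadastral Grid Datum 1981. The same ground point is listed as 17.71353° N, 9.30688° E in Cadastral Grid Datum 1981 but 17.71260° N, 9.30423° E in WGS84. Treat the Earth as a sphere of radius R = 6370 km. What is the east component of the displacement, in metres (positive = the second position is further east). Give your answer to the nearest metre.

Δφ = 17.71260° − 17.71353° = -0.00093°; Δλ = 9.30423° − 9.30688° = -0.00265°.
1° along a meridian = πR/180 = 111177 m.
ΔN = Δφ × 111177 = -103.4 m; ΔE = Δλ × 111177 × cos(17.71353°) = -0.00265 × 111177 × 0.952590 = -280.7 m.

ΔE = -281 m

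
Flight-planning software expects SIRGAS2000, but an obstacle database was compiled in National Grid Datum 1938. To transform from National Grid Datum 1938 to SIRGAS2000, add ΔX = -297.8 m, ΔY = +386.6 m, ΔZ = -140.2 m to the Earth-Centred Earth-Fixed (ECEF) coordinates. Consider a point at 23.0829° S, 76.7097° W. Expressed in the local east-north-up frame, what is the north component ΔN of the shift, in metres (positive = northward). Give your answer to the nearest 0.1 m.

The local north axis is (−sin φ cos λ, −sin φ sin λ, cos φ), giving ΔN = -26.841 − 147.512 − 128.975 = -303.33 m.

ΔN = -303.3 m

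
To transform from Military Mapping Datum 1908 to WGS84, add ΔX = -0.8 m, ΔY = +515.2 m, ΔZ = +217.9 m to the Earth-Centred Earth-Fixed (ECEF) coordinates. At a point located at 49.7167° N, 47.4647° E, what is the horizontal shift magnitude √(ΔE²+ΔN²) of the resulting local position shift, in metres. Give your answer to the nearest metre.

The local east axis at (φ, λ) is (−sin λ, cos λ, 0), so ΔE = −sin(47.4647°)·(-0.8) + cos(47.4647°)·515.2 = 348.89 m.
The local north axis is (−sin φ cos λ, −sin φ sin λ, cos φ), giving ΔN = 0.413 − 289.604 + 140.887 = -148.30 m.
Horizontal magnitude = √(ΔE² + ΔN²) = √(348.89² + (-148.30)²) = 379.10 m.

379 m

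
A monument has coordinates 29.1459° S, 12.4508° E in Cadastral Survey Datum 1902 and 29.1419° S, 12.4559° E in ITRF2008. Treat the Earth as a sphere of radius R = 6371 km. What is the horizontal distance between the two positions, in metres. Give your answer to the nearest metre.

Δφ = -29.1419° − -29.1459° = +0.0040°; Δλ = 12.4559° − 12.4508° = +0.0051°.
1° along a meridian = πR/180 = 111195 m.
ΔN = Δφ × 111195 = 444.8 m; ΔE = Δλ × 111195 × cos(-29.1459°) = +0.0051 × 111195 × 0.873382 = 495.3 m.
Distance = √(ΔE² + ΔN²) = √(495.3² + 444.8²) = 665.7 m.

666 m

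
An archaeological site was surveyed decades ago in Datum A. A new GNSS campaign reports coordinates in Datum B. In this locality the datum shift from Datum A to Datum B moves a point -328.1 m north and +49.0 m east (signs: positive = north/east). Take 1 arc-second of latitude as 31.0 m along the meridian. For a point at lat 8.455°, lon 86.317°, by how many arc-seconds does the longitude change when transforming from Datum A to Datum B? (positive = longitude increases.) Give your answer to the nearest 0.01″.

Δλ = 1.60″

At latitude 8.455°, cos φ = 0.989132.
1″ of longitude at this latitude = 31.00 × cos φ = 30.6631 m, so Δλ = 49.0 / 30.6631 = 1.598″.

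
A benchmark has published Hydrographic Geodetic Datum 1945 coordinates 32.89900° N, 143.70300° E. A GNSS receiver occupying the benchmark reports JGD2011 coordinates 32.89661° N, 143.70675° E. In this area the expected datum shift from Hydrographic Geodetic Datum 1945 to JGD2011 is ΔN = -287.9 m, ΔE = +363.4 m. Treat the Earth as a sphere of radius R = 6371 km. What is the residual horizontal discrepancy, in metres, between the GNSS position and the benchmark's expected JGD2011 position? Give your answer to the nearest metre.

Observed coordinate differences: Δφ = -0.00239°, Δλ = +0.00375°.
Converting to metres (1° lat = 111195 m, cos φ = 0.839629): observed ΔN = -265.8 m, observed ΔE = 350.1 m.
Subtracting the expected shift leaves a residual of -265.8 − (-287.9) = 22.1 m north and 350.1 − (363.4) = -13.3 m east.
Residual distance = √(22.1² + (-13.3)²) = 25.8 m.

26 m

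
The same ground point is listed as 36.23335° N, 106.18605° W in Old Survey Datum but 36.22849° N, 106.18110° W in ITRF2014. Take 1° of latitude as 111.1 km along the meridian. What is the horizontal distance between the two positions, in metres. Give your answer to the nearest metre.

Δφ = 36.22849° − 36.23335° = -0.00486°; Δλ = -106.18110° − -106.18605° = +0.00495°.
ΔN = Δφ × 111100 = -539.9 m; ΔE = Δλ × 111100 × cos(36.23335°) = +0.00495 × 111100 × 0.806616 = 443.6 m.
Distance = √(ΔE² + ΔN²) = √(443.6² + (-539.9)²) = 698.8 m.

699 m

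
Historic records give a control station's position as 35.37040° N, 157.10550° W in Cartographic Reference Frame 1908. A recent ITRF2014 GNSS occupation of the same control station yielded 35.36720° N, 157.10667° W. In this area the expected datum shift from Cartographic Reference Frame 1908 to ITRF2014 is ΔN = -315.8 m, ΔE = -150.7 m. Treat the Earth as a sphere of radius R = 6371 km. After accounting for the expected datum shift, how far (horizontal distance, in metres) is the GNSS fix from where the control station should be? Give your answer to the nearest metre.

60 m

Observed coordinate differences: Δφ = -0.00320°, Δλ = -0.00117°.
Converting to metres (1° lat = 111195 m, cos φ = 0.815427): observed ΔN = -355.8 m, observed ΔE = -106.1 m.
Subtracting the expected shift leaves a residual of -355.8 − (-315.8) = -40.0 m north and -106.1 − (-150.7) = 44.6 m east.
Residual distance = √((-40.0)² + 44.6²) = 59.9 m.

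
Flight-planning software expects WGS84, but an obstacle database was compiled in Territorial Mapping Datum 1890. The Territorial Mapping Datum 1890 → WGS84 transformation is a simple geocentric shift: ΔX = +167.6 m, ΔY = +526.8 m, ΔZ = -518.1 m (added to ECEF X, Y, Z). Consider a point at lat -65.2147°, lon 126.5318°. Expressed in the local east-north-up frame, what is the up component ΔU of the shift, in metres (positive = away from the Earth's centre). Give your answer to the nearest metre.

The local up (radial) axis is (cos φ cos λ, cos φ sin λ, sin φ), giving ΔU = -41.824 + 177.455 + 470.375 = 606.01 m.

ΔU = 606 m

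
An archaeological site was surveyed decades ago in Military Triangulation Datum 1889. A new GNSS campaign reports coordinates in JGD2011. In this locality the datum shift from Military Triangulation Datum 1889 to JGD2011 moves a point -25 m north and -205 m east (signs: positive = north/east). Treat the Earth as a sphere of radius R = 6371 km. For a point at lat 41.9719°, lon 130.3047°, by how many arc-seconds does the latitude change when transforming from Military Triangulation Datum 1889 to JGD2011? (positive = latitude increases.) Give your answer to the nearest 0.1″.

Δφ = -0.8″

On a sphere of radius R, 1 rad of latitude = R, so Δφ = ΔN / R = -25.0 / 6371000 = -3.9240e-06 rad = -0.809″.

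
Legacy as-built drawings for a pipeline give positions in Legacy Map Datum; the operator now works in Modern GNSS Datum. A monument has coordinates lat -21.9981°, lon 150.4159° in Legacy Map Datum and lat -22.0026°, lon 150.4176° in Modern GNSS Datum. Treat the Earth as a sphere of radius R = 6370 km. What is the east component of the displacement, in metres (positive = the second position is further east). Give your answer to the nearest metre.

ΔE = 175 m

Δφ = -22.0026° − -21.9981° = -0.0045°; Δλ = 150.4176° − 150.4159° = +0.0017°.
1° along a meridian = πR/180 = 111177 m.
ΔN = Δφ × 111177 = -500.3 m; ΔE = Δλ × 111177 × cos(-21.9981°) = +0.0017 × 111177 × 0.927196 = 175.2 m.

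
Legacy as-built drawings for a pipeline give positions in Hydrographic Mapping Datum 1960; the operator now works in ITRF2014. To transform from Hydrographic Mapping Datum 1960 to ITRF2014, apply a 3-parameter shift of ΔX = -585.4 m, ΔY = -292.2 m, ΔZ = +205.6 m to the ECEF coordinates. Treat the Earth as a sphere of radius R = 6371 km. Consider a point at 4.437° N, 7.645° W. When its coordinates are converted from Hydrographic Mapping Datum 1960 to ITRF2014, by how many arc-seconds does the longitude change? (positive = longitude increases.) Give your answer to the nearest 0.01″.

Δλ = -11.93″

sin φ = 0.077363, cos φ = 0.997003, sin λ = -0.133035, cos λ = 0.991111.
East component: ΔE = −sin λ·ΔX + cos λ·ΔY = −(-0.133035)(-585.4) + (0.991111)(-292.2) = -367.48 m.
1° of latitude spans πR/180 = 111195 m; at latitude φ, 1° of longitude spans that × cos φ = 110861.7 m, so Δλ = -367.48 / 110861.7 × 3600 = -11.933″.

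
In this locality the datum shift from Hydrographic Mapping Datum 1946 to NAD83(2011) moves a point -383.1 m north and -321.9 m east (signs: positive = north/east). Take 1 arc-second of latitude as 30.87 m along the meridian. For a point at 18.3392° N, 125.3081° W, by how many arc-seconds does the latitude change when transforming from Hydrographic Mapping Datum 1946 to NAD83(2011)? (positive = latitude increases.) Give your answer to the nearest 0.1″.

1″ of latitude = 30.87 m, so Δφ = -383.1 / 30.87 = -12.410″.

Δφ = -12.4″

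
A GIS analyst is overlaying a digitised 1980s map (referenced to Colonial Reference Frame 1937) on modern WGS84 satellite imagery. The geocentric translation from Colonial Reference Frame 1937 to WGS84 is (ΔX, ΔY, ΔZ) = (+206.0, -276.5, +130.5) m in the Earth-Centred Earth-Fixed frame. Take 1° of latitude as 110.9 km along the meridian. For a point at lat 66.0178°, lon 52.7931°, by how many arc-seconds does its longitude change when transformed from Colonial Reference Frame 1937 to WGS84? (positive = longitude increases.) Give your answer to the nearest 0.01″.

sin φ = 0.913672, cos φ = 0.406453, sin λ = 0.796457, cos λ = 0.604695.
East component: ΔE = −sin λ·ΔX + cos λ·ΔY = −(0.796457)(206.0) + (0.604695)(-276.5) = -331.27 m.
1° of latitude spans 110900 m; at latitude φ, 1° of longitude spans that × cos φ = 45075.6 m, so Δλ = -331.27 / 45075.6 × 3600 = -26.457″.

Δλ = -26.46″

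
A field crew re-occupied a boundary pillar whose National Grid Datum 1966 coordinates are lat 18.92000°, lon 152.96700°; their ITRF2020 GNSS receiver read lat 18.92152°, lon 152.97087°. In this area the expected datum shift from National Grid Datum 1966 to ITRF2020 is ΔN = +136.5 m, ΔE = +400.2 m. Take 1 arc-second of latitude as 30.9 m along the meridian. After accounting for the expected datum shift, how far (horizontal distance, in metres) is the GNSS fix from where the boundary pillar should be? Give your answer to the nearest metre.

Observed coordinate differences: Δφ = +0.00152°, Δλ = +0.00387°.
Converting to metres (1° lat = 111240 m, cos φ = 0.945972): observed ΔN = 169.1 m, observed ΔE = 407.2 m.
Subtracting the expected shift leaves a residual of 169.1 − (136.5) = 32.6 m north and 407.2 − (400.2) = 7.0 m east.
Residual distance = √(32.6² + 7.0²) = 33.3 m.

33 m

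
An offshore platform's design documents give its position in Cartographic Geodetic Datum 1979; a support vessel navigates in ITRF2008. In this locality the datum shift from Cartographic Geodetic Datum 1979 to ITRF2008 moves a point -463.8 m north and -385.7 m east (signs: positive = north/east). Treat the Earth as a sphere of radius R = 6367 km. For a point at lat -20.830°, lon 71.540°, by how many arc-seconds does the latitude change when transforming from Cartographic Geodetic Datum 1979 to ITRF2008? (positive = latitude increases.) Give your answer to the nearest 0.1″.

Δφ = -15.0″

On a sphere of radius R, 1 rad of latitude = R, so Δφ = ΔN / R = -463.8 / 6367000 = -7.2844e-05 rad = -15.025″.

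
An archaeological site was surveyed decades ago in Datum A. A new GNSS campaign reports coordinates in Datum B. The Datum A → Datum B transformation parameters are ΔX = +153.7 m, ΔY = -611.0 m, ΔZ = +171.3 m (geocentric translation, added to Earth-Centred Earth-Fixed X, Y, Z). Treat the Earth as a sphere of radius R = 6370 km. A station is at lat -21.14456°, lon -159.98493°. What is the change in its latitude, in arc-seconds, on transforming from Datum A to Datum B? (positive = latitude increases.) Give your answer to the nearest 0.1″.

Δφ = 5.9″

sin φ = -0.360722, cos φ = 0.932673, sin λ = -0.342267, cos λ = -0.939603.
North component: ΔN = −sin φ cos λ·ΔX − sin φ sin λ·ΔY + cos φ·ΔZ = −(-0.360722)(-0.939603)(153.7) − (-0.360722)(-0.342267)(-611.0) + (0.932673)(171.3) = 183.11 m.
1° of latitude spans πR/180 = 111177 m, so Δφ = 183.11 / 111177 × 3600 = 5.929″.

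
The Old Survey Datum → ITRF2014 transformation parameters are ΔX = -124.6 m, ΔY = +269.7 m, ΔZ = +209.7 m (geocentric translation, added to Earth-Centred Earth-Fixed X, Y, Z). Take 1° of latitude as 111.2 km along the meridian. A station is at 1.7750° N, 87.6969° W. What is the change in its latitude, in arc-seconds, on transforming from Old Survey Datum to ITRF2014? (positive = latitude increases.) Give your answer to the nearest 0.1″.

sin φ = 0.030975, cos φ = 0.999520, sin λ = -0.999192, cos λ = 0.040186.
North component: ΔN = −sin φ cos λ·ΔX − sin φ sin λ·ΔY + cos φ·ΔZ = −(0.030975)(0.040186)(-124.6) − (0.030975)(-0.999192)(269.7) + (0.999520)(209.7) = 218.10 m.
1° of latitude spans 111200 m, so Δφ = 218.10 / 111200 × 3600 = 7.061″.

Δφ = 7.1″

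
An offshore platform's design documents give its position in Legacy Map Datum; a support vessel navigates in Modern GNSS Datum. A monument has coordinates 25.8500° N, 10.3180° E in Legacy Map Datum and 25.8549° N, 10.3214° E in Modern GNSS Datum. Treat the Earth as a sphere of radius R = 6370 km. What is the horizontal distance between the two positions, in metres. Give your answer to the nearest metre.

642 m

Δφ = 25.8549° − 25.8500° = +0.0049°; Δλ = 10.3214° − 10.3180° = +0.0034°.
1° along a meridian = πR/180 = 111177 m.
ΔN = Δφ × 111177 = 544.8 m; ΔE = Δλ × 111177 × cos(25.8500°) = +0.0034 × 111177 × 0.899939 = 340.2 m.
Distance = √(ΔE² + ΔN²) = √(340.2² + 544.8²) = 642.3 m.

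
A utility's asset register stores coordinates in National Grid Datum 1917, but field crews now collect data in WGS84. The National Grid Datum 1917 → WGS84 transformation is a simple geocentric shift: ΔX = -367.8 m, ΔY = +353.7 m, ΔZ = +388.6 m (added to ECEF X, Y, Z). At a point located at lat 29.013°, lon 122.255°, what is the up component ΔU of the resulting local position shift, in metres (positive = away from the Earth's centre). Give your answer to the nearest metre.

The local up (radial) axis is (cos φ cos λ, cos φ sin λ, sin φ), giving ΔU = 171.658 + 261.581 + 188.474 = 621.71 m.

ΔU = 622 m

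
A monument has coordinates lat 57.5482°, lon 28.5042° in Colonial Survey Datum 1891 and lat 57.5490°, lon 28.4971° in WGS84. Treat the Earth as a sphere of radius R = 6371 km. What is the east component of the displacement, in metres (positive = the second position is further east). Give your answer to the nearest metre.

Δφ = 57.5490° − 57.5482° = +0.0008°; Δλ = 28.4971° − 28.5042° = -0.0071°.
1° along a meridian = πR/180 = 111195 m.
ΔN = Δφ × 111195 = 89.0 m; ΔE = Δλ × 111195 × cos(57.5482°) = -0.0071 × 111195 × 0.536590 = -423.6 m.

ΔE = -424 m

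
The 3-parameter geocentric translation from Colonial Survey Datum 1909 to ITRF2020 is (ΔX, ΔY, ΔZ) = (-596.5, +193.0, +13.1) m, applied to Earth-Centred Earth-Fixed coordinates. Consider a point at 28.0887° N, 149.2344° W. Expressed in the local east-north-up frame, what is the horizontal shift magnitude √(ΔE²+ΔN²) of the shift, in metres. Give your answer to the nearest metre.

505 m

At φ = 28.0887°, λ = -149.2344°: sin φ = 0.470838, cos φ = 0.882220, sin λ = -0.511527, cos λ = -0.859267.
ΔE = −sin λ·ΔX + cos λ·ΔY = −(-0.511527)·(-596.5) + (-0.859267)·(193.0) = -470.96 m.
ΔN = −sin φ cos λ·ΔX − sin φ sin λ·ΔY + cos φ·ΔZ = −(0.470838)(-0.859267)(-596.5) − (0.470838)(-0.511527)(193.0) + (0.882220)(13.1) = -183.29 m.
Horizontal magnitude = √(ΔE² + ΔN²) = √((-470.96)² + (-183.29)²) = 505.37 m.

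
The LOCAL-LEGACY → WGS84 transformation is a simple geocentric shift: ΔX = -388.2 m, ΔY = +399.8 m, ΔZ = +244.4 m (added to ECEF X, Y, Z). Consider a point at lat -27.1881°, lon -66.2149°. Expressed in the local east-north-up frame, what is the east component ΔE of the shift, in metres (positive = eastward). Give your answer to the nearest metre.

ΔE = -194 m

The local east axis at (φ, λ) is (−sin λ, cos λ, 0), so ΔE = −sin(-66.2149°)·(-388.2) + cos(-66.2149°)·399.8 = -193.99 m.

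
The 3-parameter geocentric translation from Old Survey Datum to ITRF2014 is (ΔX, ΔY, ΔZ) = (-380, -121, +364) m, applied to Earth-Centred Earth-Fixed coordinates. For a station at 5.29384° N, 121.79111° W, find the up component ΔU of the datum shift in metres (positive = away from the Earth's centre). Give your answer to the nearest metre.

At φ = 5.29384°, λ = -121.79111°: sin φ = 0.092264, cos φ = 0.995735, sin λ = -0.849974, cos λ = -0.526824.
ΔU = cos φ cos λ·ΔX + cos φ sin λ·ΔY + sin φ·ΔZ = (0.995735)(-0.526824)(-380) + (0.995735)(-0.849974)(-121) + (0.092264)(364) = 335.33 m.

ΔU = 335 m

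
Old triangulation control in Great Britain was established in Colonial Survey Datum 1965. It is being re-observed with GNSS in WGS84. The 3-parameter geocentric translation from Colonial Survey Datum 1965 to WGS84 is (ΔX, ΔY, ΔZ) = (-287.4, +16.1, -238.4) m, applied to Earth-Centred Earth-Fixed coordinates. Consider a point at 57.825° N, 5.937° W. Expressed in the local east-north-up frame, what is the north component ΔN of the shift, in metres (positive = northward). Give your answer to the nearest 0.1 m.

At φ = 57.825°, λ = -5.937°: sin φ = 0.846426, cos φ = 0.532507, sin λ = -0.103435, cos λ = 0.994636.
ΔN = −sin φ cos λ·ΔX − sin φ sin λ·ΔY + cos φ·ΔZ = −(0.846426)(0.994636)(-287.4) − (0.846426)(-0.103435)(16.1) + (0.532507)(-238.4) = 116.42 m.

ΔN = 116.4 m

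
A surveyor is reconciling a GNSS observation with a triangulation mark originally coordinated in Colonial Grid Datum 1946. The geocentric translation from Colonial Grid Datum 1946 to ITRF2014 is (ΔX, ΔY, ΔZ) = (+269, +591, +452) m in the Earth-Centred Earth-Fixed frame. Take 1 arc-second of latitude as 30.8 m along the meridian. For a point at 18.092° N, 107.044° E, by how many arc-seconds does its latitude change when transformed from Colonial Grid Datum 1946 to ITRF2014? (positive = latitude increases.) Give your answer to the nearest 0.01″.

Δφ = 9.05″

sin φ = 0.310544, cos φ = 0.950559, sin λ = 0.956080, cos λ = -0.293106.
North component: ΔN = −sin φ cos λ·ΔX − sin φ sin λ·ΔY + cos φ·ΔZ = −(0.310544)(-0.293106)(269) − (0.310544)(0.956080)(591) + (0.950559)(452) = 278.67 m.
1° of latitude spans 3600 × 30.80 = 110880 m, so Δφ = 278.67 / 110880 × 3600 = 9.048″.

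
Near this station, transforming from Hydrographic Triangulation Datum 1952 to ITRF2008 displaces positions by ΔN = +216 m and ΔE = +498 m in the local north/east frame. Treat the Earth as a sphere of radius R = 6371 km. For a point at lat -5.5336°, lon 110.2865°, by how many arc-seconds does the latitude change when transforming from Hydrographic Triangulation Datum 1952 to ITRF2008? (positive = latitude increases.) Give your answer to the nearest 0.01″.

Δφ = 6.99″

On a sphere of radius R, 1 rad of latitude = R, so Δφ = ΔN / R = 216.0 / 6371000 = 3.3904e-05 rad = 6.993″.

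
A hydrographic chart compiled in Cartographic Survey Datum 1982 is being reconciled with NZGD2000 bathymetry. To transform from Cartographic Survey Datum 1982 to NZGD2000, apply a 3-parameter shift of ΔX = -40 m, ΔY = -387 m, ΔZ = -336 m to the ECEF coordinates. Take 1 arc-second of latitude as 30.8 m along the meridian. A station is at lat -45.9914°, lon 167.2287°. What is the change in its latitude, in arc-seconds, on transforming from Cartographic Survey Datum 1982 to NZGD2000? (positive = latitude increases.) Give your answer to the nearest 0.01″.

Δφ = -8.67″

sin φ = -0.719236, cos φ = 0.694766, sin λ = 0.221060, cos λ = -0.975260.
North component: ΔN = −sin φ cos λ·ΔX − sin φ sin λ·ΔY + cos φ·ΔZ = −(-0.719236)(-0.975260)(-40) − (-0.719236)(0.221060)(-387) + (0.694766)(-336) = -266.91 m.
1° of latitude spans 3600 × 30.80 = 110880 m, so Δφ = -266.91 / 110880 × 3600 = -8.666″.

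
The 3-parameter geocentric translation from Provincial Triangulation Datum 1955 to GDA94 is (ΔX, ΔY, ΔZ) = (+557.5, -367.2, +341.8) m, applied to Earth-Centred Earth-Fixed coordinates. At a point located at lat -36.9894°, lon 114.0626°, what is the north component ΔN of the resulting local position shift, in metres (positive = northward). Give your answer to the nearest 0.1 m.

The local north axis is (−sin φ cos λ, −sin φ sin λ, cos φ), giving ΔN = -136.766 − 201.733 + 273.012 = -65.49 m.

ΔN = -65.5 m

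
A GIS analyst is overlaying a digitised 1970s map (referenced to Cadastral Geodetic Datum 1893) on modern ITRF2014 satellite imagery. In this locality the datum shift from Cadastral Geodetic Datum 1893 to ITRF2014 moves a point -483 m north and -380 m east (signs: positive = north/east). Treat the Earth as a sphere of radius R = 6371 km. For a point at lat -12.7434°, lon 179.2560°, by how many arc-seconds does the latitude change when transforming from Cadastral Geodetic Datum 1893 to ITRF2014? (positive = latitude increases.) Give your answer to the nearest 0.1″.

Δφ = -15.6″

On a sphere of radius R, 1 rad of latitude = R, so Δφ = ΔN / R = -483.0 / 6371000 = -7.5812e-05 rad = -15.637″.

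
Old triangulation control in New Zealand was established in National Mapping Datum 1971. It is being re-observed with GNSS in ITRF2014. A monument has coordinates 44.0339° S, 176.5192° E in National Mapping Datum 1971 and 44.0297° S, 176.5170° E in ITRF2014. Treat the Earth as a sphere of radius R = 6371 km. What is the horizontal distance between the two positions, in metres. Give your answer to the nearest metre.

499 m

Δφ = -44.0297° − -44.0339° = +0.0042°; Δλ = 176.5170° − 176.5192° = -0.0022°.
1° along a meridian = πR/180 = 111195 m.
ΔN = Δφ × 111195 = 467.0 m; ΔE = Δλ × 111195 × cos(-44.0339°) = -0.0022 × 111195 × 0.718929 = -175.9 m.
Distance = √(ΔE² + ΔN²) = √((-175.9)² + 467.0²) = 499.0 m.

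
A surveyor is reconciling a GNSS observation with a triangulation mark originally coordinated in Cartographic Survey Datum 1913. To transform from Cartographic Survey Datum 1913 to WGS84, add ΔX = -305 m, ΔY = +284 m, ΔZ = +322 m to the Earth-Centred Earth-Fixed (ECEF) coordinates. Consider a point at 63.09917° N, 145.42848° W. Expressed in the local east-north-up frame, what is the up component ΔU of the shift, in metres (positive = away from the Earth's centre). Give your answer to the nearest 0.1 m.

ΔU = 327.9 m

The local up (radial) axis is (cos φ cos λ, cos φ sin λ, sin φ), giving ΔU = 113.629 − 72.913 + 287.157 = 327.87 m.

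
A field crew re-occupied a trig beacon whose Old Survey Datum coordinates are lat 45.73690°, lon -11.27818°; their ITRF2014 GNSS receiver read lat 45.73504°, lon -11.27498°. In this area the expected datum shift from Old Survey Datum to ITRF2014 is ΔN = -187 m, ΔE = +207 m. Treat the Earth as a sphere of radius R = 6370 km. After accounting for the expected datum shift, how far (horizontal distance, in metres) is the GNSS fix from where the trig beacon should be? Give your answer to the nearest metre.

46 m

Observed coordinate differences: Δφ = -0.00186°, Δλ = +0.00320°.
Converting to metres (1° lat = 111177 m, cos φ = 0.697954): observed ΔN = -206.8 m, observed ΔE = 248.3 m.
Subtracting the expected shift leaves a residual of -206.8 − (-187) = -19.8 m north and 248.3 − (207) = 41.3 m east.
Residual distance = √((-19.8)² + 41.3²) = 45.8 m.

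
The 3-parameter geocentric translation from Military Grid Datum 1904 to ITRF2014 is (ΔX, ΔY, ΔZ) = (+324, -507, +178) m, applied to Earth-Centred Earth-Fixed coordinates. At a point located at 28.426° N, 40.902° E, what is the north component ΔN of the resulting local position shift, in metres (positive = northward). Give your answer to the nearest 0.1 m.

ΔN = 198.0 m

At φ = 28.426°, λ = 40.902°: sin φ = 0.476023, cos φ = 0.879433, sin λ = 0.654767, cos λ = 0.755831.
ΔN = −sin φ cos λ·ΔX − sin φ sin λ·ΔY + cos φ·ΔZ = −(0.476023)(0.755831)(324) − (0.476023)(0.654767)(-507) + (0.879433)(178) = 197.99 m.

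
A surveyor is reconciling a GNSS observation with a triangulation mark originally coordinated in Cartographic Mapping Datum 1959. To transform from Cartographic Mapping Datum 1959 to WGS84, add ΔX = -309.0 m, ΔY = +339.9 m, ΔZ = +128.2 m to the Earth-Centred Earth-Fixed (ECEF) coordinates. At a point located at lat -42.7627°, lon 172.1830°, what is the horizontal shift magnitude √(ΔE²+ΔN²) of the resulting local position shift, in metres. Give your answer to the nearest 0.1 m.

445.0 m

At φ = -42.7627°, λ = 172.1830°: sin φ = -0.678963, cos φ = 0.734172, sin λ = 0.136010, cos λ = -0.990708.
ΔE = −sin λ·ΔX + cos λ·ΔY = −(0.136010)·(-309.0) + (-0.990708)·(339.9) = -294.71 m.
ΔN = −sin φ cos λ·ΔX − sin φ sin λ·ΔY + cos φ·ΔZ = −(-0.678963)(-0.990708)(-309.0) − (-0.678963)(0.136010)(339.9) + (0.734172)(128.2) = 333.36 m.
Horizontal magnitude = √(ΔE² + ΔN²) = √((-294.71)² + 333.36²) = 444.96 m.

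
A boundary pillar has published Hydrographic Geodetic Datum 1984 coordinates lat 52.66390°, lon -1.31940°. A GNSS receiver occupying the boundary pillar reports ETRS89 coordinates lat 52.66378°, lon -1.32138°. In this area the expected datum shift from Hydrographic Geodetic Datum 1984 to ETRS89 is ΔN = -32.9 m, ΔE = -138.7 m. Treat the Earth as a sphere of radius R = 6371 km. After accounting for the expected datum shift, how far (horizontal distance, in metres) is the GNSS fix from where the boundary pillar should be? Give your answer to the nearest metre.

20 m

Observed coordinate differences: Δφ = -0.00012°, Δλ = -0.00198°.
Converting to metres (1° lat = 111195 m, cos φ = 0.606489): observed ΔN = -13.3 m, observed ΔE = -133.5 m.
Subtracting the expected shift leaves a residual of -13.3 − (-32.9) = 19.6 m north and -133.5 − (-138.7) = 5.2 m east.
Residual distance = √(19.6² + 5.2²) = 20.2 m.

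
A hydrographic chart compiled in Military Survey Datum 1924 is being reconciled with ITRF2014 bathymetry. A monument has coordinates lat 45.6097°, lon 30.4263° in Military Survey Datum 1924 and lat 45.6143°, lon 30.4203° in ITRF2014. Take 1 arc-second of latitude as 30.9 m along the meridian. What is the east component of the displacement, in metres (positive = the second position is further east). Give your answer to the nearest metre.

Δφ = 45.6143° − 45.6097° = +0.0046°; Δλ = 30.4203° − 30.4263° = -0.0060°.
1° of latitude = 3600 × 30.90 = 111240 m.
ΔN = Δφ × 111240 = 511.7 m; ΔE = Δλ × 111240 × cos(45.6097°) = -0.0060 × 111240 × 0.699542 = -466.9 m.

ΔE = -467 m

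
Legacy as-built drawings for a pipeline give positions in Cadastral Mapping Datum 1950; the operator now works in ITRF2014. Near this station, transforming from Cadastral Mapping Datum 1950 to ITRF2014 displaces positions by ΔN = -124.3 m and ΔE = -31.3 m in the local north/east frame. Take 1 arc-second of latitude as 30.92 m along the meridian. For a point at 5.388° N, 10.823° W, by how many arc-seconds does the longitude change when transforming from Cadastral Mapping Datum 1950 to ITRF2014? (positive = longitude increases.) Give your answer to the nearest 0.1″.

Δλ = -1.0″

At latitude 5.388°, cos φ = 0.995582.
1″ of longitude at this latitude = 30.92 × cos φ = 30.7834 m, so Δλ = -31.3 / 30.7834 = -1.017″.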